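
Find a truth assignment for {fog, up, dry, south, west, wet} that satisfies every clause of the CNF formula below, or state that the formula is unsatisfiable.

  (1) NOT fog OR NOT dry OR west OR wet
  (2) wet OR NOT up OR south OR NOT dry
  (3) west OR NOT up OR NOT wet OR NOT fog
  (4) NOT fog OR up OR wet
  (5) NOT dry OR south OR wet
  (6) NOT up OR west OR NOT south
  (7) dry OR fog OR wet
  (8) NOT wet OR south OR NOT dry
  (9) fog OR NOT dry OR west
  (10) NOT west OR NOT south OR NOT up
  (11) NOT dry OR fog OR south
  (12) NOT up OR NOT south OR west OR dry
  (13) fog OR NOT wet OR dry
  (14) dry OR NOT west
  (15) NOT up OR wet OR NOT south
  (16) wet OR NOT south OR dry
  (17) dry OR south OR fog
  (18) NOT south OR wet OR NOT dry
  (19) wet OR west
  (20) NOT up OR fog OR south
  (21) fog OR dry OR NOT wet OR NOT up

fog=true,  up=false,  dry=true,  south=true,  west=true,  wet=true

Case dry = true:
Case south = true:
From the singleton clause (wet), wet = true.
Case up = false:
Case fog = true:
No clause remains; west is free.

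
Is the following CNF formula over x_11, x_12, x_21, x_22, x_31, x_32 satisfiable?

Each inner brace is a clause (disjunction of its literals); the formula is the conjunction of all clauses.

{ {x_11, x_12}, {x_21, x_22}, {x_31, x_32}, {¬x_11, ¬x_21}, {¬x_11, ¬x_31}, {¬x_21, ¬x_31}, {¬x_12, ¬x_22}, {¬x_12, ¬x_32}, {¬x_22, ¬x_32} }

Try x_11 = True.
The clause (¬x_21) is unit, so x_21 = False.
The clause (x_22) is unit, so x_22 = True.
The clause (¬x_31) is unit, so x_31 = False.
The clause (x_32) is unit, so x_32 = True.
But (¬x_32) is also a unit clause — contradiction.
Backtrack on x_11: now try x_11 = False.
The clause (x_12) is unit, so x_12 = True.
The clause (¬x_22) is unit, so x_22 = False.
The clause (x_21) is unit, so x_21 = True.
The clause (¬x_31) is unit, so x_31 = False.
The clause (x_32) is unit, so x_32 = True.
But (¬x_32) is also a unit clause — contradiction.
Either choice for x_11 ends in contradiction.
No assignment satisfies every clause.

No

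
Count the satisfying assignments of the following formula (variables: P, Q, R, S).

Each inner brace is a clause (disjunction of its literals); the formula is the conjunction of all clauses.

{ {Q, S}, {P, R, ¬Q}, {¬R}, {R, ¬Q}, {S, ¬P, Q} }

2

There are 2^4 = 16 truth assignments over (P, Q, R, S).
Check each against the 5 clauses (columns in the order P, Q, R, S):
  F F F F  ✗ fails (Q ∨ S)
  F F F T  ✓ satisfies all
  F F T F  ✗ fails (Q ∨ S)
  F F T T  ✗ fails (¬R)
  F T F F  ✗ fails (P ∨ R ∨ ¬Q)
  F T F T  ✗ fails (P ∨ R ∨ ¬Q)
  F T T F  ✗ fails (¬R)
  F T T T  ✗ fails (¬R)
  T F F F  ✗ fails (Q ∨ S)
  T F F T  ✓ satisfies all
  T F T F  ✗ fails (Q ∨ S)
  T F T T  ✗ fails (¬R)
  T T F F  ✗ fails (R ∨ ¬Q)
  T T F T  ✗ fails (R ∨ ¬Q)
  T T T F  ✗ fails (¬R)
  T T T T  ✗ fails (¬R)
2 of the 16 rows are models.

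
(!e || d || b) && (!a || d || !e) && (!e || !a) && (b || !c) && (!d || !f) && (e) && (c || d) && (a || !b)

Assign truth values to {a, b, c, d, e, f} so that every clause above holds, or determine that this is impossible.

Unit clause (e) forces e = true.
Unit clause (!a) forces a = false.
Unit clause (!b) forces b = false.
Unit clause (d) forces d = true.
Unit clause (!c) forces c = false.
Unit clause (!f) forces f = false.
Every clause now holds.

a=false, b=false, c=false, d=true, e=true, f=false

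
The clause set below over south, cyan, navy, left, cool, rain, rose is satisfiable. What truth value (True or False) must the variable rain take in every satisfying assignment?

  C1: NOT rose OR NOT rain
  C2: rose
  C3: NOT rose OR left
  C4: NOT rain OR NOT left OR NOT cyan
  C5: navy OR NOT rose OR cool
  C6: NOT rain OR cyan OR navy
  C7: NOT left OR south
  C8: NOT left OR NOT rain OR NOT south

Suppose rain = true.
From the singleton clause (NOT rose), rose = false.
Now (rose) is unsatisfied and unit — conflict.
So every satisfying assignment has rain = False.

False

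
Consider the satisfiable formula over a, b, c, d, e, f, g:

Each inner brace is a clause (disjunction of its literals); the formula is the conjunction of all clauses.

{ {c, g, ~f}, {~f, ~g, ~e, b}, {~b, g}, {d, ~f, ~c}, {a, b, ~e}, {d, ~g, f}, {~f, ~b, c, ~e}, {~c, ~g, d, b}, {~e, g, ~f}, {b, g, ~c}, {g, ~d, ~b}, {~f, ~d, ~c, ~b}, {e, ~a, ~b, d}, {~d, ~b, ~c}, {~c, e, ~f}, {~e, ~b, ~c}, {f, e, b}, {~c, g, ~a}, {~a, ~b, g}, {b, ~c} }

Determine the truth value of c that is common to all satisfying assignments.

Suppose c = 1.
(b) alone gives b = 1.
(g) alone gives g = 1.
(~d) alone gives d = 0.
(~f) alone gives f = 0.
But (f) is also a unit clause — contradiction.
So every satisfying assignment has c = False.

False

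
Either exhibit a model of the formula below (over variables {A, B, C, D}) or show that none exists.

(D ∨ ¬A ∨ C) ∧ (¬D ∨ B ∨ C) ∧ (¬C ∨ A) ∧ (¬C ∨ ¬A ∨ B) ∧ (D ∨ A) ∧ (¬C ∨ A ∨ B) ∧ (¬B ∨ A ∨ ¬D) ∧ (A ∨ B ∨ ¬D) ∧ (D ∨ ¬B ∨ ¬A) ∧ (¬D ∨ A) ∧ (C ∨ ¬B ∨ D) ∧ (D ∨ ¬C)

A: True, B: True, C: False, D: True

Try C = False.
Try D = True.
Unit clause (B) forces B = True.
Unit clause (A) forces A = True.
This assignment satisfies each clause.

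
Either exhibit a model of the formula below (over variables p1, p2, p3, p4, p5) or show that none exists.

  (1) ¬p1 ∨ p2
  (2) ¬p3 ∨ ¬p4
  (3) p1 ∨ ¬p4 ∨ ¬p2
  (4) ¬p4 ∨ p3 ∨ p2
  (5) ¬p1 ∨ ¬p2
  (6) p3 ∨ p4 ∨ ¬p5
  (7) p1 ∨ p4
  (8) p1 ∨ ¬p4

UNSATISFIABLE

Try p1 = False.
The clause (p4) is unit, so p4 = True.
That conflicts with the unit clause (¬p4).
Undo p1 and try p1 = True.
The clause (p2) is unit, so p2 = True.
That conflicts with the unit clause (¬p2).
Either choice for p1 ends in contradiction.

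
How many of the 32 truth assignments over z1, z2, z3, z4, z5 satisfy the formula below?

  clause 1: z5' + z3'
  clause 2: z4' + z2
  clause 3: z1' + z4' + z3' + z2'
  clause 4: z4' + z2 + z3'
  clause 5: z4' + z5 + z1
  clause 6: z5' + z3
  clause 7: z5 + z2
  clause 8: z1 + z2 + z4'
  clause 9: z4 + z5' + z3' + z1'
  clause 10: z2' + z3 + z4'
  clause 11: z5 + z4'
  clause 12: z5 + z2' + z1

There are 2^5 = 32 truth assignments over (z1, z2, z3, z4, z5).
Split on z5. With z5 = 1, the clauses containing z5 are satisfied and z5' drops from the rest; 0 of the 2^4 = 16 assignments to the other variables satisfy what remains.
With z5 = 0, by the same count on the reduced clause set, 2 assignments work.
(One model: z1=T, z2=T, z3=F, z4=F, z5=F.)
Total: 0 + 2 = 2.

2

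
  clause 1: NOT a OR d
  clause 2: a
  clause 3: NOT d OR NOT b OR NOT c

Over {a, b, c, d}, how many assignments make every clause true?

3

There are 2^4 = 16 truth assignments over (a, b, c, d).
Check each against the 3 clauses (columns in the order a, b, c, d):
  F F F F  ✗ fails (a)
  F F F T  ✗ fails (a)
  F F T F  ✗ fails (a)
  F F T T  ✗ fails (a)
  F T F F  ✗ fails (a)
  F T F T  ✗ fails (a)
  F T T F  ✗ fails (a)
  F T T T  ✗ fails (a)
  T F F F  ✗ fails (NOT a OR d)
  T F F T  ✓ satisfies all
  T F T F  ✗ fails (NOT a OR d)
  T F T T  ✓ satisfies all
  T T F F  ✗ fails (NOT a OR d)
  T T F T  ✓ satisfies all
  T T T F  ✗ fails (NOT a OR d)
  T T T T  ✗ fails (NOT d OR NOT b OR NOT c)
3 of the 16 rows are models.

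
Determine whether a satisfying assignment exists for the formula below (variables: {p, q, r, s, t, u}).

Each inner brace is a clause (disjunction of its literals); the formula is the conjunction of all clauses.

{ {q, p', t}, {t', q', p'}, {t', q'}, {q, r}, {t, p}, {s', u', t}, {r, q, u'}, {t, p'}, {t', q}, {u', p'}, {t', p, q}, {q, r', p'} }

No, unsatisfiable

Suppose t = 0.
Unit clause (p) forces p = 1.
Now (p') is unsatisfied and unit — conflict.
Undo t and try t = 1.
Unit clause (q') forces q = 0.
Now (q) is unsatisfied and unit — conflict.
Neither t = 1 nor t = 0 works.
No assignment satisfies every clause.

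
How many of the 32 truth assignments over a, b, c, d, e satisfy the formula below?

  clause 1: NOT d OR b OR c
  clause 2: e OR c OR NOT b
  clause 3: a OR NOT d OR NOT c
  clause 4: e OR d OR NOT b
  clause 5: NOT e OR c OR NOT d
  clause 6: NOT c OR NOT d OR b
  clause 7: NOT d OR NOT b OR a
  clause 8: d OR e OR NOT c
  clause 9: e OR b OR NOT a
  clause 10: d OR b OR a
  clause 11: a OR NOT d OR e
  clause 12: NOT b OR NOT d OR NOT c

6

There are 2^5 = 32 truth assignments over (a, b, c, d, e).
Split on e. With e = true, the clauses containing e are satisfied and NOT e drops from the rest; 6 of the 2^4 = 16 assignments to the other variables satisfy what remains.
With e = false, by the same count on the reduced clause set, 0 assignments work.
Total: 6 + 0 = 6.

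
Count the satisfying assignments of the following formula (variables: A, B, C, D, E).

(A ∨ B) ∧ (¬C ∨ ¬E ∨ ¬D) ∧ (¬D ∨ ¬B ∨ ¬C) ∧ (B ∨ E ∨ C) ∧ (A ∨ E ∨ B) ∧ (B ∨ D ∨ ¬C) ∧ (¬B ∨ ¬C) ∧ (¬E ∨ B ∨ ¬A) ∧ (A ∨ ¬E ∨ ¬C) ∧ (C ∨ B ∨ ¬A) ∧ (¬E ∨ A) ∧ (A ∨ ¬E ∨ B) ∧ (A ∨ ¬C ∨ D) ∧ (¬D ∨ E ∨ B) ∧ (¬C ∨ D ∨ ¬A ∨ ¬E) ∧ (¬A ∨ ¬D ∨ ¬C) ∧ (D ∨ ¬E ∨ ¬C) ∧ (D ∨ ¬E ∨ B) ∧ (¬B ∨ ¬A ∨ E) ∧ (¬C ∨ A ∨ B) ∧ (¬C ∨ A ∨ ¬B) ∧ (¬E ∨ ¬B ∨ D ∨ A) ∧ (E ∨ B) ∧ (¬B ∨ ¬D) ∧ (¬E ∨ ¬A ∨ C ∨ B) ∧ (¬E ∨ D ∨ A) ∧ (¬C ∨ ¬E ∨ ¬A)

2

There are 2^5 = 32 truth assignments over (A, B, C, D, E).
Split on B. With B = True, the clauses containing B are satisfied and ¬B drops from the rest; 2 of the 2^4 = 16 assignments to the other variables satisfy what remains.
With B = False, by the same count on the reduced clause set, 0 assignments work.
(One model: A=F, B=T, C=F, D=F, E=F.)
Total: 2 + 0 = 2.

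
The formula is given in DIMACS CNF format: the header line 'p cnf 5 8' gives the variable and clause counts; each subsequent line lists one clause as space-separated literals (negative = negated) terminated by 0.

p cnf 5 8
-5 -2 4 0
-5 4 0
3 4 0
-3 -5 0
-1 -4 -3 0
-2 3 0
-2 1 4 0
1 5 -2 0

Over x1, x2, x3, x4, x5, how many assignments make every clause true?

There are 2^5 = 32 truth assignments over (x1, x2, x3, x4, x5).
Split on x2. With x2 = True, the clauses containing x2 are satisfied and ¬x2 drops from the rest; 1 of the 2^4 = 16 assignments to the other variables satisfy what remains.
With x2 = False, by the same count on the reduced clause set, 7 assignments work.
(One model: x1=F, x2=F, x3=F, x4=T, x5=F.)
Total: 1 + 7 = 8.

8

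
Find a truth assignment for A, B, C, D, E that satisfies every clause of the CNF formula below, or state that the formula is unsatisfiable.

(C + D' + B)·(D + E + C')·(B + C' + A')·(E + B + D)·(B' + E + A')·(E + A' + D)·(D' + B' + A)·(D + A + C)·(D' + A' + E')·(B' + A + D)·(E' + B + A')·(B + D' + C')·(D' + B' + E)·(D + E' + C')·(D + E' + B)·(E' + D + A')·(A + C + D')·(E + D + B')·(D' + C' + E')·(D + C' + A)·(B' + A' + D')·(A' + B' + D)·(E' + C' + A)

UNSATISFIABLE

Try C = 1.
Try D = 1.
(B) alone gives B = 1.
(A) alone gives A = 1.
But (A') is also a unit clause — contradiction.
So D must be the other value — set D = 0.
(E) alone gives E = 1.
But (E') is also a unit clause — contradiction.
Either choice for D ends in contradiction.
So C must be the other value — set C = 0.
Try D = 0.
(A) alone gives A = 1.
(E) alone gives E = 1.
But (E') is also a unit clause — contradiction.
So D must be the other value — set D = 1.
(B) alone gives B = 1.
(A) alone gives A = 1.
But (A') is also a unit clause — contradiction.
Either choice for D ends in contradiction.
Either choice for C ends in contradiction.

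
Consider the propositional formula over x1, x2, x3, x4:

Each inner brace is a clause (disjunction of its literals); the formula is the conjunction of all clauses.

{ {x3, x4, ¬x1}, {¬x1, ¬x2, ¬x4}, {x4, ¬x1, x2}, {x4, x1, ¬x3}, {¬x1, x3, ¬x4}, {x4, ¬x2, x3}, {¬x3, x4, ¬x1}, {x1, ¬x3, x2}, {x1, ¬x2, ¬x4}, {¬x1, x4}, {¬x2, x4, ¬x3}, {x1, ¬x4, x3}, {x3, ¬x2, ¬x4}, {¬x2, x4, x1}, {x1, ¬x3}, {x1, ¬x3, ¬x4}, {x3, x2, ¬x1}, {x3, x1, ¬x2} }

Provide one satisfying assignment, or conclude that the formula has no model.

Try x1 = False.
Unit clause (¬x3) forces x3 = False.
Unit clause (¬x4) forces x4 = False.
Unit clause (¬x2) forces x2 = False.
All clauses are satisfied.

x1: False, x2: False, x3: False, x4: False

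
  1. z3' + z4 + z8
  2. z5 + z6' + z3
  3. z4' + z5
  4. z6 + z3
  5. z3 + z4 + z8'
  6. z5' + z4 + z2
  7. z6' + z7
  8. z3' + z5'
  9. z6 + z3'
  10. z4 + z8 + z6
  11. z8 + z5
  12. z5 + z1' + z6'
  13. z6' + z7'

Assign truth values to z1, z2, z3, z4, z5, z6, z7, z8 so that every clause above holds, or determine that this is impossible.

Branch on z4: set z4 = 0.
Branch on z3: set z3 = 0.
The clause (z6) is unit, so z6 = 1.
The clause (z5) is unit, so z5 = 1.
The clause (z8') is unit, so z8 = 0.
The clause (z2) is unit, so z2 = 1.
The clause (z7) is unit, so z7 = 1.
That conflicts with the unit clause (z7').
Backtrack on z3: now try z3 = 1.
The clause (z8) is unit, so z8 = 1.
The clause (z5') is unit, so z5 = 0.
The clause (z6) is unit, so z6 = 1.
The clause (z7) is unit, so z7 = 1.
That conflicts with the unit clause (z7').
Both values of z3 lead to a conflict.
Backtrack on z4: now try z4 = 1.
The clause (z5) is unit, so z5 = 1.
The clause (z3') is unit, so z3 = 0.
The clause (z6) is unit, so z6 = 1.
The clause (z7) is unit, so z7 = 1.
That conflicts with the unit clause (z7').
Both values of z4 lead to a conflict.

UNSATISFIABLE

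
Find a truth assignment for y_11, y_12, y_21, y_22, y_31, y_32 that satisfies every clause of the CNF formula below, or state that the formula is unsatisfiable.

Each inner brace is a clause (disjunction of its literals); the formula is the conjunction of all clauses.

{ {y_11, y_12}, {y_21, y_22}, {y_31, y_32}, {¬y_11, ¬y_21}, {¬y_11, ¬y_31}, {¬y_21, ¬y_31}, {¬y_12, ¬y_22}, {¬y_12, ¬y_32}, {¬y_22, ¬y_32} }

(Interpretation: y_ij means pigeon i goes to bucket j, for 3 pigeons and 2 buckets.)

Case y_11 = True:
From the singleton clause (¬y_21), y_21 = False.
From the singleton clause (y_22), y_22 = True.
From the singleton clause (¬y_31), y_31 = False.
From the singleton clause (y_32), y_32 = True.
Now (¬y_32) is unsatisfied and unit — conflict.
Backtrack on y_11: now try y_11 = False.
From the singleton clause (y_12), y_12 = True.
From the singleton clause (¬y_22), y_22 = False.
From the singleton clause (y_21), y_21 = True.
From the singleton clause (¬y_31), y_31 = False.
From the singleton clause (y_32), y_32 = True.
Now (¬y_32) is unsatisfied and unit — conflict.
Either choice for y_11 ends in contradiction.

UNSATISFIABLE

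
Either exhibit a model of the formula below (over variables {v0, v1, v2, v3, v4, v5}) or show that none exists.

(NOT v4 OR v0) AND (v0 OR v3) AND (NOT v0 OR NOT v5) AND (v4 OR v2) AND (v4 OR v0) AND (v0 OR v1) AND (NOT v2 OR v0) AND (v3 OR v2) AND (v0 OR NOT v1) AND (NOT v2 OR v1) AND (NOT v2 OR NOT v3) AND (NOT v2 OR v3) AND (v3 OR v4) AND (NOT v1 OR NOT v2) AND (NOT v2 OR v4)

Case v4 = true:
From the singleton clause (v0), v0 = true.
From the singleton clause (NOT v5), v5 = false.
Case v3 = true:
From the singleton clause (NOT v2), v2 = false.
No clause remains; v1 is free.

v0=true; v1=false; v2=false; v3=true; v4=true; v5=false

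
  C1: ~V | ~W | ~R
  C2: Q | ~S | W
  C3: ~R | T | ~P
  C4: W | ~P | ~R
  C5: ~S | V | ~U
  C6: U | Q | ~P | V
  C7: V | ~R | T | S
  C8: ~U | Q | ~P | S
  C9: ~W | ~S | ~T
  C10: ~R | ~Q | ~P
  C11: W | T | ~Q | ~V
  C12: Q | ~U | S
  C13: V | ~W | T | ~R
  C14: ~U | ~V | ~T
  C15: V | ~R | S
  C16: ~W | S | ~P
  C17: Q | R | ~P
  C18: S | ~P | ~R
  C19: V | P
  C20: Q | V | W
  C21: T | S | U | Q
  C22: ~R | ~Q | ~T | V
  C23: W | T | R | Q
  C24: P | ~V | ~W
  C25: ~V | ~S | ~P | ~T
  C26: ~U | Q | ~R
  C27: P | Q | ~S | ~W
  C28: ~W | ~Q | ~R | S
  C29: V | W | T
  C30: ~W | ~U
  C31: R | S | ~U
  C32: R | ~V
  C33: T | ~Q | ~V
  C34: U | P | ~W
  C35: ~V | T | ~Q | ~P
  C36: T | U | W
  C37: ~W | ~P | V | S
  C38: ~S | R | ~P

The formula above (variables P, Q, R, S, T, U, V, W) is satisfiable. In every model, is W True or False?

Suppose W = 1.
Unit clause (~U) forces U = 0.
Unit clause (P) forces P = 1.
Unit clause (S) forces S = 1.
Unit clause (~T) forces T = 0.
Unit clause (~R) forces R = 0.
Now (R) is unsatisfied and unit — conflict.
So every satisfying assignment has W = False.

False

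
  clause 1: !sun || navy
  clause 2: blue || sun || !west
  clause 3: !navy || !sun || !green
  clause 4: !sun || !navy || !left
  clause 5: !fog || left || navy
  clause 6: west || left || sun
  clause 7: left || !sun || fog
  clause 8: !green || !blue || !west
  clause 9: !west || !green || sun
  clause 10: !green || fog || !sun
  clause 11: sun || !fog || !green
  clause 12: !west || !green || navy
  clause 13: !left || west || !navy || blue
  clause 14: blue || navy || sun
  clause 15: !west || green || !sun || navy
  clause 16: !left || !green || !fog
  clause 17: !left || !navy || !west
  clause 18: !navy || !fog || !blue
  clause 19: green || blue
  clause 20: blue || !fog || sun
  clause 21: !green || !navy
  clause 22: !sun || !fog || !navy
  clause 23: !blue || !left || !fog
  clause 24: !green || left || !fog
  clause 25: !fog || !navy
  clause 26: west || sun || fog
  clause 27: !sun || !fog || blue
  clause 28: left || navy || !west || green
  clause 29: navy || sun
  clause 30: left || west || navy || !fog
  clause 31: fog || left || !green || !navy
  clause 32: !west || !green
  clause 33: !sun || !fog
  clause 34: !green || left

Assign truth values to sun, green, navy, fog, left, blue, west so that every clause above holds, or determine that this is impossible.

Case sun = false:
The clause (navy) is unit, so navy = true.
The clause (!green) is unit, so green = false.
The clause (blue) is unit, so blue = true.
The clause (!fog) is unit, so fog = false.
The clause (west) is unit, so west = true.
The clause (!left) is unit, so left = false.
All clauses are satisfied.

sun=false,  green=false,  navy=true,  fog=false,  left=false,  blue=true,  west=true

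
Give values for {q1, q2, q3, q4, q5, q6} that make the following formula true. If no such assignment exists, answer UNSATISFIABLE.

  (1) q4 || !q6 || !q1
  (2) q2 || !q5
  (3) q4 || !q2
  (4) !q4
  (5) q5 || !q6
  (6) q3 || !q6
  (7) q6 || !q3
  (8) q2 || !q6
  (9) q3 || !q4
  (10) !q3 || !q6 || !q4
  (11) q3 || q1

Unit clause (!q4) forces q4 = false.
Unit clause (!q2) forces q2 = false.
Unit clause (!q5) forces q5 = false.
Unit clause (!q6) forces q6 = false.
Unit clause (!q3) forces q3 = false.
Unit clause (q1) forces q1 = true.
All clauses are satisfied.

q1=true,  q2=false,  q3=false,  q4=false,  q5=false,  q6=false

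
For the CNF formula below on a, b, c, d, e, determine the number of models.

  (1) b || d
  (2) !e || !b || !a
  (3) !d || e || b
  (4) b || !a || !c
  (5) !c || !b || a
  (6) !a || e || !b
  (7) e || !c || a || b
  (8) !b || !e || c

There are 2^5 = 32 truth assignments over (a, b, c, d, e).
Split on b. With b = true, the clauses containing b are satisfied and !b drops from the rest; 2 of the 2^4 = 16 assignments to the other variables satisfy what remains.
With b = false, by the same count on the reduced clause set, 3 assignments work.
Total: 2 + 3 = 5.

5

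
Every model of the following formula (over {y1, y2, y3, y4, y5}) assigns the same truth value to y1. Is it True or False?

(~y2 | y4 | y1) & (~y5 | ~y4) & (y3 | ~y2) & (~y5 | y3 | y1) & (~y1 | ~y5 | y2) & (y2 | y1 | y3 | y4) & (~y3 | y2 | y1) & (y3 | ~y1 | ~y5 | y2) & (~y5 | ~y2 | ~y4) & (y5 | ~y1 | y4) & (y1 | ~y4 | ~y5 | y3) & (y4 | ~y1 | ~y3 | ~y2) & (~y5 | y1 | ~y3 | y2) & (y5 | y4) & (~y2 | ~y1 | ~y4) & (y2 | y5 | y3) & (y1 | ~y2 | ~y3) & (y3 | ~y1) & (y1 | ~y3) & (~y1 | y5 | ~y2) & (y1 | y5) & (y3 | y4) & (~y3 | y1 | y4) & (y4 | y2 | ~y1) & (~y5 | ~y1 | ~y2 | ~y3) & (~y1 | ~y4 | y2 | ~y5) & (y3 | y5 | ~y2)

True

Suppose y1 = 0.
The clause (~y3) is unit, so y3 = 0.
The clause (~y2) is unit, so y2 = 0.
The clause (~y5) is unit, so y5 = 0.
That conflicts with the unit clause (y5).
So every satisfying assignment has y1 = True.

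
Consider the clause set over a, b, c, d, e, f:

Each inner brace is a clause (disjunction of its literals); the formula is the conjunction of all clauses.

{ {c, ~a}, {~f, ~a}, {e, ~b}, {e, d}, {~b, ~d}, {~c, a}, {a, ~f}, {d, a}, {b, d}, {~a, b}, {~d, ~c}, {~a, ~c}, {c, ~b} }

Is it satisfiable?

Yes

Case c = 0:
From the singleton clause (~a), a = 0.
From the singleton clause (~f), f = 0.
From the singleton clause (d), d = 1.
From the singleton clause (~b), b = 0.
Every clause is now satisfied; e is unconstrained.
A satisfying assignment: a: 0,  b: 0,  c: 0,  d: 1,  e: 0,  f: 0.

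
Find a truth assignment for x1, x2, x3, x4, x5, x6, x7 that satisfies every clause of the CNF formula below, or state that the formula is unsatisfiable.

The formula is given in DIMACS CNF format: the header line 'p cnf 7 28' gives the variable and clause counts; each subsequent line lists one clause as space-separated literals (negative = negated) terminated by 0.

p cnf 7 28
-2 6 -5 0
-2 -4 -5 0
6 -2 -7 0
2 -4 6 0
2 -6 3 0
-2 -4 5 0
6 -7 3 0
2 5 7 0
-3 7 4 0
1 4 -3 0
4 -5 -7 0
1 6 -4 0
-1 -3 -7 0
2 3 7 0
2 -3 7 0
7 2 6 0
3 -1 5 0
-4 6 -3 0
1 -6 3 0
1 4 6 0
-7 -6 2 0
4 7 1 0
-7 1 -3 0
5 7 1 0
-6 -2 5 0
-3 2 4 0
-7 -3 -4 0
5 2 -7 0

Case x2 = True:
Case x6 = True:
The clause (x5) is unit, so x5 = True.
The clause (¬x4) is unit, so x4 = False.
The clause (¬x7) is unit, so x7 = False.
The clause (¬x3) is unit, so x3 = False.
The clause (x1) is unit, so x1 = True.
All clauses are satisfied.

x1: True, x2: True, x3: False, x4: False, x5: True, x6: True, x7: False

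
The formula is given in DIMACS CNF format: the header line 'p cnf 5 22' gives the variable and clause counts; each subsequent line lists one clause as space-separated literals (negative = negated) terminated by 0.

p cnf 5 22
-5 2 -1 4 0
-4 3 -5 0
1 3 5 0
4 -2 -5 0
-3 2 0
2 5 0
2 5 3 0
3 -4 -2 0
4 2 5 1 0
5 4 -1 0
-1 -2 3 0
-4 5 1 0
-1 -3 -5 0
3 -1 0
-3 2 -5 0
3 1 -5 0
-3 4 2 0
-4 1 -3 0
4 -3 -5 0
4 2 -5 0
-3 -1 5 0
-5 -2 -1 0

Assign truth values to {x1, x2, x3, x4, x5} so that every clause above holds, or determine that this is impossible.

Case x3 = True:
(x2) alone gives x2 = True.
Case x4 = False:
(¬x5) alone gives x5 = False.
(¬x1) alone gives x1 = False.
This assignment satisfies each clause.

x1: False; x2: True; x3: True; x4: False; x5: False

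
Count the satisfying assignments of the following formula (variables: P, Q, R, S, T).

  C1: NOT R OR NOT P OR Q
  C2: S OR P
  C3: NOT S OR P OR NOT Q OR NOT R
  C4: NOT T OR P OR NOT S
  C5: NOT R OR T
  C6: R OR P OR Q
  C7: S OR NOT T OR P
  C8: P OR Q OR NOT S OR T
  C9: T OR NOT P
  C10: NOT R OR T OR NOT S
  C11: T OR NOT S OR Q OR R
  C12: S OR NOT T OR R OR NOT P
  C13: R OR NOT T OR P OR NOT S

5

There are 2^5 = 32 truth assignments over (P, Q, R, S, T).
Split on S. With S = true, the clauses containing S are satisfied and NOT S drops from the rest; 4 of the 2^4 = 16 assignments to the other variables satisfy what remains.
With S = false, by the same count on the reduced clause set, 1 assignment works.
(One model: P=F, Q=T, R=F, S=T, T=F.)
Total: 4 + 1 = 5.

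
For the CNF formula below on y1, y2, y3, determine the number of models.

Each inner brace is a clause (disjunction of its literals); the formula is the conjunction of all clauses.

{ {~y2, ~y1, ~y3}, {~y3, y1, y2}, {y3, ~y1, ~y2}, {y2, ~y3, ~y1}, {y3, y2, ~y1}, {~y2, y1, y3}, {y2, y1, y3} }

There are 2^3 = 8 truth assignments over (y1, y2, y3).
Check each against the 7 clauses (columns in the order y1, y2, y3):
  F F F  ✗ fails (y2 | y1 | y3)
  F F T  ✗ fails (~y3 | y1 | y2)
  F T F  ✗ fails (~y2 | y1 | y3)
  F T T  ✓ satisfies all
  T F F  ✗ fails (y3 | y2 | ~y1)
  T F T  ✗ fails (y2 | ~y3 | ~y1)
  T T F  ✗ fails (y3 | ~y1 | ~y2)
  T T T  ✗ fails (~y2 | ~y1 | ~y3)
1 of the 8 rows is a model.

1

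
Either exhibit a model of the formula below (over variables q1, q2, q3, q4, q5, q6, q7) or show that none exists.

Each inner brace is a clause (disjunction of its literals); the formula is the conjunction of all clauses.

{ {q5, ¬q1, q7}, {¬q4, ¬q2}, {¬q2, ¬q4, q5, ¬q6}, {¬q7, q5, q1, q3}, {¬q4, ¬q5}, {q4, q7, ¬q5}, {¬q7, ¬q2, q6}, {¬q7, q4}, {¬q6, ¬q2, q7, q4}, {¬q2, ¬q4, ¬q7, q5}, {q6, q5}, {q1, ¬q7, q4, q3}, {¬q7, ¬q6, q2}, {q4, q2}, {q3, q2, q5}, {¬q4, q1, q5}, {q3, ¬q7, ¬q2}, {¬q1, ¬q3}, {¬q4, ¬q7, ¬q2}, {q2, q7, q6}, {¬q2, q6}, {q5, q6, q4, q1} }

Try q4 = False.
The clause (¬q7) is unit, so q7 = False.
The clause (¬q5) is unit, so q5 = False.
The clause (¬q1) is unit, so q1 = False.
The clause (q6) is unit, so q6 = True.
The clause (¬q2) is unit, so q2 = False.
Now (q2) is unsatisfied and unit — conflict.
That branch fails; take q4 = True instead.
The clause (¬q2) is unit, so q2 = False.
The clause (¬q5) is unit, so q5 = False.
The clause (q6) is unit, so q6 = True.
The clause (¬q7) is unit, so q7 = False.
The clause (¬q1) is unit, so q1 = False.
Now (q1) is unsatisfied and unit — conflict.
Neither q4 = True nor q4 = False works.

UNSATISFIABLE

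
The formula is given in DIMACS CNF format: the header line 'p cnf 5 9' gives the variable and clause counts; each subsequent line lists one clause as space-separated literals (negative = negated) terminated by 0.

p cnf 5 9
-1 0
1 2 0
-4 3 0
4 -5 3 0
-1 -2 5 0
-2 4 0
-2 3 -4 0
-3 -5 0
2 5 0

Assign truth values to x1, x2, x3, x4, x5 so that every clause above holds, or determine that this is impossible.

x1: False,  x2: True,  x3: True,  x4: True,  x5: False

Unit clause (¬x1) forces x1 = False.
Unit clause (x2) forces x2 = True.
Unit clause (x4) forces x4 = True.
Unit clause (x3) forces x3 = True.
Unit clause (¬x5) forces x5 = False.
Every clause now holds.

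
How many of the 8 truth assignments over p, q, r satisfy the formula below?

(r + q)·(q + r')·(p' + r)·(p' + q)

3

There are 2^3 = 8 truth assignments over (p, q, r).
Check each against the 4 clauses (columns in the order p, q, r):
  F F F  ✗ fails (r + q)
  F F T  ✗ fails (q + r')
  F T F  ✓ satisfies all
  F T T  ✓ satisfies all
  T F F  ✗ fails (r + q)
  T F T  ✗ fails (q + r')
  T T F  ✗ fails (p' + r)
  T T T  ✓ satisfies all
3 of the 8 rows are models.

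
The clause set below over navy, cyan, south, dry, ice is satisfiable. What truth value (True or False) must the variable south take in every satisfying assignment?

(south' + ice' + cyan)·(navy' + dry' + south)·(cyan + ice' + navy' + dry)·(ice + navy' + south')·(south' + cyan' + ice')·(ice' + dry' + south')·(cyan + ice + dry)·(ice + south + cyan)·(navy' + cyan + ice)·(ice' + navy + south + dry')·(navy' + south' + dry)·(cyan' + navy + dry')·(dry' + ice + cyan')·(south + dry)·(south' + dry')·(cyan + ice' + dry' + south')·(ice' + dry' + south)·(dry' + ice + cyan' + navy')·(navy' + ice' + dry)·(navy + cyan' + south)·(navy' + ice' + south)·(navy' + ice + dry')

True

Suppose south = 0.
Unit clause (dry) forces dry = 1.
Unit clause (navy') forces navy = 0.
Unit clause (ice') forces ice = 0.
Unit clause (cyan) forces cyan = 1.
Now (cyan') is unsatisfied and unit — conflict.
So every satisfying assignment has south = True.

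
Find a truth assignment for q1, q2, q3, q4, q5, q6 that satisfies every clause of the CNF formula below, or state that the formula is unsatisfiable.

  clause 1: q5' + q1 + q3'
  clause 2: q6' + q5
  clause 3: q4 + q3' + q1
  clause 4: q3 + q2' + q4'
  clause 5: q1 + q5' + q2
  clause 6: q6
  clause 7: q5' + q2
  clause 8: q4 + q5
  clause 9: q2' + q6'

Unit clause (q6) forces q6 = 1.
Unit clause (q5) forces q5 = 1.
Unit clause (q2) forces q2 = 1.
That conflicts with the unit clause (q2').

UNSATISFIABLE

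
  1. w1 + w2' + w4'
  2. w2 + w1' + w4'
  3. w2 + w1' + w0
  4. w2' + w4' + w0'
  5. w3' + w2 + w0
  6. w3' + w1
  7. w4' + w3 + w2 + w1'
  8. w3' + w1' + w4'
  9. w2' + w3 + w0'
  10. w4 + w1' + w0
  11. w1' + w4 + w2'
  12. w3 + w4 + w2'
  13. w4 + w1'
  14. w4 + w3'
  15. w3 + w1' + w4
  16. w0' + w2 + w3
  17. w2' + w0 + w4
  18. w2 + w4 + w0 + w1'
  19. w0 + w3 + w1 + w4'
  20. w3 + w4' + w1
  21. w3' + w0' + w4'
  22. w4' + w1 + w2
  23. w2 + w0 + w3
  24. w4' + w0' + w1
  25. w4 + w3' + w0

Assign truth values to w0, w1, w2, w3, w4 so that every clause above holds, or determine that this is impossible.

w0: 0,  w1: 1,  w2: 1,  w3: 0,  w4: 1

Try w3 = 0.
Try w2 = 1.
Unit clause (w0') forces w0 = 0.
Unit clause (w4) forces w4 = 1.
Unit clause (w1) forces w1 = 1.
Every clause now holds.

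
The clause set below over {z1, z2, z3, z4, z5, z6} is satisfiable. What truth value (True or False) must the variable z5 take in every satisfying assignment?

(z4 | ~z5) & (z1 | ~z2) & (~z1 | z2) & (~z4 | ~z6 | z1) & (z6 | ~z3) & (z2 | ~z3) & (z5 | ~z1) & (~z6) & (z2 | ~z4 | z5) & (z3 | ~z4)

False

Suppose z5 = 1.
Unit clause (z4) forces z4 = 1.
Unit clause (~z6) forces z6 = 0.
Unit clause (~z3) forces z3 = 0.
Now (z3) is unsatisfied and unit — conflict.
So every satisfying assignment has z5 = False.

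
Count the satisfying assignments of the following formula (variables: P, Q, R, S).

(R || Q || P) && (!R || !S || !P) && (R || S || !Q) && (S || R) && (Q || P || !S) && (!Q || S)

There are 2^4 = 16 truth assignments over (P, Q, R, S).
Check each against the 6 clauses (columns in the order P, Q, R, S):
  F F F F  ✗ fails (R || Q || P)
  F F F T  ✗ fails (R || Q || P)
  F F T F  ✓ satisfies all
  F F T T  ✗ fails (Q || P || !S)
  F T F F  ✗ fails (R || S || !Q)
  F T F T  ✓ satisfies all
  F T T F  ✗ fails (!Q || S)
  F T T T  ✓ satisfies all
  T F F F  ✗ fails (S || R)
  T F F T  ✓ satisfies all
  T F T F  ✓ satisfies all
  T F T T  ✗ fails (!R || !S || !P)
  T T F F  ✗ fails (R || S || !Q)
  T T F T  ✓ satisfies all
  T T T F  ✗ fails (!Q || S)
  T T T T  ✗ fails (!R || !S || !P)
6 of the 16 rows are models.

6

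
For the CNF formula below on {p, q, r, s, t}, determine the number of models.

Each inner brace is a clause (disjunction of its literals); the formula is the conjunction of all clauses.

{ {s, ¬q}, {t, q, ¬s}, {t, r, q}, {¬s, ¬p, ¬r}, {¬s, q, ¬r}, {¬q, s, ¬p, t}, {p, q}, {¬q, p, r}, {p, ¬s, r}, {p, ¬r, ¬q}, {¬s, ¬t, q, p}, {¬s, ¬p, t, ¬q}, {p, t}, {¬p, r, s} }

There are 2^5 = 32 truth assignments over (p, q, r, s, t).
Split on p. With p = True, the clauses containing p are satisfied and ¬p drops from the rest; 4 of the 2^4 = 16 assignments to the other variables satisfy what remains.
With p = False, by the same count on the reduced clause set, 0 assignments work.
(One model: p=T, q=F, r=F, s=T, t=T.)
Total: 4 + 0 = 4.

4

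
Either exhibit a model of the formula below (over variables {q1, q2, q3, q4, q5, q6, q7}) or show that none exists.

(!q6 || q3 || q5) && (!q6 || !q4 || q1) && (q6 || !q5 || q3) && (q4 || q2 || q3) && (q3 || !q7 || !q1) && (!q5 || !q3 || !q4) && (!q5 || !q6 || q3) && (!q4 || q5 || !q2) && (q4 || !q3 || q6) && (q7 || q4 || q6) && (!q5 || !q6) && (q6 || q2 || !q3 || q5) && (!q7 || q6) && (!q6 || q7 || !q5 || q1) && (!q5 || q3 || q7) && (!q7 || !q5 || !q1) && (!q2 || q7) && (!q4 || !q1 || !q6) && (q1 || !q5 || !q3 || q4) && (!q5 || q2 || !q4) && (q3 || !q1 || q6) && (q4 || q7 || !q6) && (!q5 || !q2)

q1=true; q2=false; q3=true; q4=false; q5=false; q6=true; q7=true

Suppose q5 = false.
Suppose q6 = true.
From the singleton clause (q3), q3 = true.
Suppose q4 = false.
From the singleton clause (q7), q7 = true.
No clause remains; q1, q2 are free.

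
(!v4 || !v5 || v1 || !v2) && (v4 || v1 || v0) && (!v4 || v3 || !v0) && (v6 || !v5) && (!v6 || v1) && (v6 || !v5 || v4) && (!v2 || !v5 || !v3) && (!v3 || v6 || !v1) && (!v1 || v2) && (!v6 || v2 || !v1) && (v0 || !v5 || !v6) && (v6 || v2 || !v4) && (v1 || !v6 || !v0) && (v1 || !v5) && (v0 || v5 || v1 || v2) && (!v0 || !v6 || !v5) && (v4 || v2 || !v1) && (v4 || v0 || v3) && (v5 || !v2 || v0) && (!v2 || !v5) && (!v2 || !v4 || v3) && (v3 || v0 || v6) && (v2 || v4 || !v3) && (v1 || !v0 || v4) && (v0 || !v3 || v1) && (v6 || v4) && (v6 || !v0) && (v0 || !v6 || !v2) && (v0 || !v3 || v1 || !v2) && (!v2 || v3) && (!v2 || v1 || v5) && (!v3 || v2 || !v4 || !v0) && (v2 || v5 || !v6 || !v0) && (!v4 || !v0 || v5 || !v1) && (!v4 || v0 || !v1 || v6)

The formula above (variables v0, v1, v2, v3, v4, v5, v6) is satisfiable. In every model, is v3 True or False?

Suppose v3 = false.
Unit clause (!v2) forces v2 = false.
Unit clause (!v1) forces v1 = false.
Unit clause (!v6) forces v6 = false.
Unit clause (!v5) forces v5 = false.
Unit clause (!v4) forces v4 = false.
That conflicts with the unit clause (v4).
So every satisfying assignment has v3 = True.

True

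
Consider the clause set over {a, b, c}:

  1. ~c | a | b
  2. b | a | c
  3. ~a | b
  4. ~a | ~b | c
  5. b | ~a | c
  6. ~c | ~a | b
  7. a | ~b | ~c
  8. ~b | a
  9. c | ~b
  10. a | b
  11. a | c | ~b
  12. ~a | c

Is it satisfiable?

Yes, satisfiable

Try a = 1.
(b) alone gives b = 1.
(c) alone gives c = 1.
Every clause now holds.
A satisfying assignment: a=1, b=1, c=1.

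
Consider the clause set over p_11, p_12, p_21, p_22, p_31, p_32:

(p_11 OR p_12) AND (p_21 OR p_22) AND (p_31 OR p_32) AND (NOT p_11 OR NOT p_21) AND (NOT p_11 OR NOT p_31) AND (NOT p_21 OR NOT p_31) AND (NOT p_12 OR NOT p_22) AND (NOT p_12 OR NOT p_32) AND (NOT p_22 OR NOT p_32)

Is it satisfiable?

Branch on p_11: set p_11 = true.
(NOT p_21) alone gives p_21 = false.
(p_22) alone gives p_22 = true.
(NOT p_31) alone gives p_31 = false.
(p_32) alone gives p_32 = true.
That conflicts with the unit clause (NOT p_32).
Backtrack on p_11: now try p_11 = false.
(p_12) alone gives p_12 = true.
(NOT p_22) alone gives p_22 = false.
(p_21) alone gives p_21 = true.
(NOT p_31) alone gives p_31 = false.
(p_32) alone gives p_32 = true.
That conflicts with the unit clause (NOT p_32).
Either choice for p_11 ends in contradiction.
No assignment satisfies every clause.

Unsatisfiable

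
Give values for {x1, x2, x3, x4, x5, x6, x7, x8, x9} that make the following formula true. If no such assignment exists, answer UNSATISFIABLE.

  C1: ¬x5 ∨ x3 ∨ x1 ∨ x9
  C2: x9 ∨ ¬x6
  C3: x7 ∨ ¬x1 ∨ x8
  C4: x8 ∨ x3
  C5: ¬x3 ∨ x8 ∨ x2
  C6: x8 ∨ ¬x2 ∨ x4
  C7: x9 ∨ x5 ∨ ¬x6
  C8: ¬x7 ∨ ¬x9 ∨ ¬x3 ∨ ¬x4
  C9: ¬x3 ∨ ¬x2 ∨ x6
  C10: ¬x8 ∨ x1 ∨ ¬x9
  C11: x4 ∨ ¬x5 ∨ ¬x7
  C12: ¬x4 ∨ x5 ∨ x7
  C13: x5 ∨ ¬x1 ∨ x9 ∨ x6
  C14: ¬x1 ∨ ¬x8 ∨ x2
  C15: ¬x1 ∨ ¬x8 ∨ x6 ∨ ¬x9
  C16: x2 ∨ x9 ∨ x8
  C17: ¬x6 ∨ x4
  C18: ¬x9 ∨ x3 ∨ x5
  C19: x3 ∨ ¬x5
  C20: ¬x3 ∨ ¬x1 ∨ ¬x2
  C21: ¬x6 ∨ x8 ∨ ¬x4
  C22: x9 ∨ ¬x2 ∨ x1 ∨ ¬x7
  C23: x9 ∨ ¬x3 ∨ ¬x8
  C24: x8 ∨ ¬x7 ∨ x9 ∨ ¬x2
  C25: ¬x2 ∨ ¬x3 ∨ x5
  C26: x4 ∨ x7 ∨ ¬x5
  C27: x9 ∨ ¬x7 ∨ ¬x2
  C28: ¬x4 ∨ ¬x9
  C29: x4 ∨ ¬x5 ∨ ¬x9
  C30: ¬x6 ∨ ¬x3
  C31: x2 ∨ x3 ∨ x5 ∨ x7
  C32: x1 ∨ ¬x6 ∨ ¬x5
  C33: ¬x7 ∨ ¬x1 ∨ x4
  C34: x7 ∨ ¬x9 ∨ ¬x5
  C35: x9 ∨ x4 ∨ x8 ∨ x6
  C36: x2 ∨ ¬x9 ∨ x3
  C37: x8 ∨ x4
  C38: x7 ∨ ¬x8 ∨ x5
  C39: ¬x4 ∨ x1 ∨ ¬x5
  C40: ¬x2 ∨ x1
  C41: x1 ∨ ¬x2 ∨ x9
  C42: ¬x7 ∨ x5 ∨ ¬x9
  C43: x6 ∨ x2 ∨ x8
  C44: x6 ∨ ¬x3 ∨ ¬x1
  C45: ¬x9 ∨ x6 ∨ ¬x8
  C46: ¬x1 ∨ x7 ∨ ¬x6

x1=False, x2=False, x3=False, x4=True, x5=False, x6=False, x7=True, x8=True, x9=False

Suppose x9 = False.
The clause (¬x6) is unit, so x6 = False.
Suppose x8 = True.
The clause (¬x3) is unit, so x3 = False.
The clause (¬x5) is unit, so x5 = False.
The clause (¬x1) is unit, so x1 = False.
The clause (x7) is unit, so x7 = True.
The clause (¬x2) is unit, so x2 = False.
Every clause is now satisfied; x4 is unconstrained.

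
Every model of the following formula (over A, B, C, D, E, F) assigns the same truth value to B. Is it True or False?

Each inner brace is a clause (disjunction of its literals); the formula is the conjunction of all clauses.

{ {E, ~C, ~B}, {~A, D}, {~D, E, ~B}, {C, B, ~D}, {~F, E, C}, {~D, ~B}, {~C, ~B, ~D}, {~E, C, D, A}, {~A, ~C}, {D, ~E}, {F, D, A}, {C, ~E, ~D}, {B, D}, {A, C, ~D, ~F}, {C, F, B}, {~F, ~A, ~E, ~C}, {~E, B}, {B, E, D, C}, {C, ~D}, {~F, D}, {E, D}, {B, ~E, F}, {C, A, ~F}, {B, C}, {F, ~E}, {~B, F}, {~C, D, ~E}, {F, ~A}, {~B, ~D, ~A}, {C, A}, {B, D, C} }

Suppose B = 1.
The clause (~D) is unit, so D = 0.
The clause (~A) is unit, so A = 0.
The clause (~E) is unit, so E = 0.
But (E) is also a unit clause — contradiction.
So every satisfying assignment has B = False.

False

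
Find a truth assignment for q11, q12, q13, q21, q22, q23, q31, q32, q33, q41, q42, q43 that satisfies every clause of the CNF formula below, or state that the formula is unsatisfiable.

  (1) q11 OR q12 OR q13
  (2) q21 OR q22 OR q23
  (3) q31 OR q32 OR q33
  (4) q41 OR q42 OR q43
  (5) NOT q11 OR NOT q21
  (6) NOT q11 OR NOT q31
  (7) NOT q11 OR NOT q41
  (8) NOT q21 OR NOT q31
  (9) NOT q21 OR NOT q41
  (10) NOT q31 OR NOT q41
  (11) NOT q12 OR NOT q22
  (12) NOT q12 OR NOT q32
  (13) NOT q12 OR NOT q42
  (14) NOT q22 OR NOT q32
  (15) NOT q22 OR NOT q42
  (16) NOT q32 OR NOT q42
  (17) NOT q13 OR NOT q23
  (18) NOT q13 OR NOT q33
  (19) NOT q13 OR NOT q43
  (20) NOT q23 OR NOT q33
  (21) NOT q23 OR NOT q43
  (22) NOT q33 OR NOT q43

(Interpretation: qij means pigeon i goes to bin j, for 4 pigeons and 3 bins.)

Case q11 = false:
Case q12 = true:
(NOT q22) alone gives q22 = false.
(NOT q32) alone gives q32 = false.
(NOT q42) alone gives q42 = false.
Case q21 = true:
(NOT q31) alone gives q31 = false.
(q33) alone gives q33 = true.
(NOT q41) alone gives q41 = false.
(q43) alone gives q43 = true.
But (NOT q43) is also a unit clause — contradiction.
Backtrack on q21: now try q21 = false.
(q23) alone gives q23 = true.
(NOT q13) alone gives q13 = false.
(NOT q33) alone gives q33 = false.
(q31) alone gives q31 = true.
(NOT q41) alone gives q41 = false.
(q43) alone gives q43 = true.
But (NOT q43) is also a unit clause — contradiction.
Both values of q21 lead to a conflict.
Backtrack on q12: now try q12 = false.
(q13) alone gives q13 = true.
(NOT q23) alone gives q23 = false.
(NOT q33) alone gives q33 = false.
(NOT q43) alone gives q43 = false.
Case q21 = true:
(NOT q31) alone gives q31 = false.
(q32) alone gives q32 = true.
(NOT q41) alone gives q41 = false.
(q42) alone gives q42 = true.
But (NOT q42) is also a unit clause — contradiction.
Backtrack on q21: now try q21 = false.
(q22) alone gives q22 = true.
(NOT q32) alone gives q32 = false.
(q31) alone gives q31 = true.
(NOT q41) alone gives q41 = false.
(q42) alone gives q42 = true.
But (NOT q42) is also a unit clause — contradiction.
Both values of q21 lead to a conflict.
Both values of q12 lead to a conflict.
Backtrack on q11: now try q11 = true.
(NOT q21) alone gives q21 = false.
(NOT q31) alone gives q31 = false.
(NOT q41) alone gives q41 = false.
Case q22 = true:
(NOT q12) alone gives q12 = false.
(NOT q32) alone gives q32 = false.
(q33) alone gives q33 = true.
(NOT q42) alone gives q42 = false.
(q43) alone gives q43 = true.
But (NOT q43) is also a unit clause — contradiction.
Backtrack on q22: now try q22 = false.
(q23) alone gives q23 = true.
(NOT q13) alone gives q13 = false.
(NOT q33) alone gives q33 = false.
(q32) alone gives q32 = true.
(NOT q12) alone gives q12 = false.
(NOT q42) alone gives q42 = false.
(q43) alone gives q43 = true.
But (NOT q43) is also a unit clause — contradiction.
Both values of q22 lead to a conflict.
Both values of q11 lead to a conflict.

UNSATISFIABLE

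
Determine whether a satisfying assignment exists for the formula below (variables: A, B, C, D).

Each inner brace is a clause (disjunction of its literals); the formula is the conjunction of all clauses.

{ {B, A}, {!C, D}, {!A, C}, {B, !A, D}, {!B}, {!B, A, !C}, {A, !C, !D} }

(!B) alone gives B = false.
(A) alone gives A = true.
(C) alone gives C = true.
(D) alone gives D = true.
This assignment satisfies each clause.
A satisfying assignment: A ↦ true; B ↦ false; C ↦ true; D ↦ true.

Yes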